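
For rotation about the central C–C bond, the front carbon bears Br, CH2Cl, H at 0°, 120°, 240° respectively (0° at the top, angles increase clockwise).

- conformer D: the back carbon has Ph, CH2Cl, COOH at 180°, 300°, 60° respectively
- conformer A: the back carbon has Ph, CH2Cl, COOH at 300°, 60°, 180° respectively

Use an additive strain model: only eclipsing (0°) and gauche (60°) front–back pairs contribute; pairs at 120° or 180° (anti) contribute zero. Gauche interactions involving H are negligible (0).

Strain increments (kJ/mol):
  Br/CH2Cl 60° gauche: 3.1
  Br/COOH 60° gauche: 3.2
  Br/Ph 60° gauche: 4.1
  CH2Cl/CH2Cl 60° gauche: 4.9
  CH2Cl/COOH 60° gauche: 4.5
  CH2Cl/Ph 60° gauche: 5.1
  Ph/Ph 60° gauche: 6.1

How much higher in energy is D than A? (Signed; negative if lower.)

-0.7 kJ/mol

D is staggered. Br at 0° is gauche with CH2Cl at 300° (3.1); Br at 0° is gauche with COOH at 60° (3.2); CH2Cl at 120° is gauche with Ph at 180° (5.1); CH2Cl at 120° is gauche with COOH at 60° (4.5). Total 15.9 kJ/mol.
A is staggered. Br at 0° is gauche with Ph at 300° (4.1); Br at 0° is gauche with CH2Cl at 60° (3.1); CH2Cl at 120° is gauche with CH2Cl at 60° (4.9); CH2Cl at 120° is gauche with COOH at 180° (4.5). Total 16.6 kJ/mol.
E(D) − E(A) = 15.9 − 16.6 = -0.7 kJ/mol.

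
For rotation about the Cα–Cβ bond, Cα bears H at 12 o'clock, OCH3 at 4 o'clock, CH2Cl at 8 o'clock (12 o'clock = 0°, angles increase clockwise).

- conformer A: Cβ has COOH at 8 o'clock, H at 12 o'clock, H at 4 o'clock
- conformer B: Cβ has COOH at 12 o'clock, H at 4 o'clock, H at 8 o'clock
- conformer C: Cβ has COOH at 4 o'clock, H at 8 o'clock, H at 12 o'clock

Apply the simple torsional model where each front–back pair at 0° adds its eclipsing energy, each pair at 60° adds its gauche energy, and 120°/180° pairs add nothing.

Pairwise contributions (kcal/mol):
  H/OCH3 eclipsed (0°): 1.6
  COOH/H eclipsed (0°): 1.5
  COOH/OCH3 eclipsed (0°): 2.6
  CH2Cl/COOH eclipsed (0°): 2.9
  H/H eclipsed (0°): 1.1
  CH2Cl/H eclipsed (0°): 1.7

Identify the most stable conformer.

A is eclipsed. H at 0° is eclipsed with H at 0° (1.1); OCH3 at 120° is eclipsed with H at 120° (1.6); CH2Cl at 240° is eclipsed with COOH at 240° (2.9). Total 5.6 kcal/mol.
B is eclipsed. H at 0° is eclipsed with COOH at 0° (1.5); OCH3 at 120° is eclipsed with H at 120° (1.6); CH2Cl at 240° is eclipsed with H at 240° (1.7). Total 4.8 kcal/mol.
C is eclipsed. H at 0° is eclipsed with H at 0° (1.1); OCH3 at 120° is eclipsed with COOH at 120° (2.6); CH2Cl at 240° is eclipsed with H at 240° (1.7). Total 5.4 kcal/mol.
B has the lowest total (4.8 kcal/mol).

B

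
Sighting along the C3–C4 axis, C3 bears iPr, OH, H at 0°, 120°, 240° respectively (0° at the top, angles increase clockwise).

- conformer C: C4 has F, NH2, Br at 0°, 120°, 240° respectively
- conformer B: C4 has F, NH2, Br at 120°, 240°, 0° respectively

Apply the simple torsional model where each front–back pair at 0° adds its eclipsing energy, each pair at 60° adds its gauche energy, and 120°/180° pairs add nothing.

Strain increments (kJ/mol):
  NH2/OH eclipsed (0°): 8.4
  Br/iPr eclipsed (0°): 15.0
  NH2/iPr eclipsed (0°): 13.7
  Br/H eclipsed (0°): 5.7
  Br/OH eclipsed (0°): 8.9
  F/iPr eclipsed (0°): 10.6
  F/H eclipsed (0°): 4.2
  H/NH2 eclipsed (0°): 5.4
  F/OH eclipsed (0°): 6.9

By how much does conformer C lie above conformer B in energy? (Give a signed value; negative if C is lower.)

C (eclipsed): iPr–F eclipsed, OH–NH2 eclipsed, H–Br eclipsed; 10.6 + 8.4 + 5.7 = 24.7 kJ/mol.
B (eclipsed): iPr–Br eclipsed, OH–F eclipsed, H–NH2 eclipsed; 15.0 + 6.9 + 5.4 = 27.3 kJ/mol.
E(C) − E(B) = 24.7 − 27.3 = -2.6 kJ/mol.

-2.6 kJ/mol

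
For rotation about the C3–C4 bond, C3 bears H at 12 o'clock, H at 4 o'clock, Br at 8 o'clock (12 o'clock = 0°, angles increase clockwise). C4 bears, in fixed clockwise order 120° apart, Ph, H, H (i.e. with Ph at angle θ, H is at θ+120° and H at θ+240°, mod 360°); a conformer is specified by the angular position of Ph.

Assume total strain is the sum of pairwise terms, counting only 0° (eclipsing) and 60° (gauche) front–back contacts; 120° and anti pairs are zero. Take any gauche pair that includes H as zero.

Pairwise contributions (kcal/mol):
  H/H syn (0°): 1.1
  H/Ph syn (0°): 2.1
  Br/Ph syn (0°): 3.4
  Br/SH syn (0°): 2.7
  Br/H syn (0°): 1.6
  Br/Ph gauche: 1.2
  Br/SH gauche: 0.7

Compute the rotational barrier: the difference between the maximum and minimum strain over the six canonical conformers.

Ph at 0° (eclipsed): H(0°)/Ph(0°) eclipsed 2.1; H(120°)/H(120°) eclipsed 1.1; Br(240°)/H(240°) eclipsed 1.6 → 4.8 kcal/mol.
Ph at 60° (staggered): no non-H gauche contacts → 0.0 kcal/mol.
Ph at 120° (eclipsed): H(0°)/H(0°) eclipsed 1.1; H(120°)/Ph(120°) eclipsed 2.1; Br(240°)/H(240°) eclipsed 1.6 → 4.8 kcal/mol.
Ph at 180° (staggered): Br(240°)/Ph(180°) gauche 1.2 → 1.2 kcal/mol.
Ph at 240° (eclipsed): H(0°)/H(0°) eclipsed 1.1; H(120°)/H(120°) eclipsed 1.1; Br(240°)/Ph(240°) eclipsed 3.4 → 5.6 kcal/mol.
Ph at 300° (staggered): Br(240°)/Ph(300°) gauche 1.2 → 1.2 kcal/mol.
Max at 240° (5.6 kcal/mol), min at 60° (0.0 kcal/mol); barrier = 5.6 kcal/mol.

5.6 kcal/mol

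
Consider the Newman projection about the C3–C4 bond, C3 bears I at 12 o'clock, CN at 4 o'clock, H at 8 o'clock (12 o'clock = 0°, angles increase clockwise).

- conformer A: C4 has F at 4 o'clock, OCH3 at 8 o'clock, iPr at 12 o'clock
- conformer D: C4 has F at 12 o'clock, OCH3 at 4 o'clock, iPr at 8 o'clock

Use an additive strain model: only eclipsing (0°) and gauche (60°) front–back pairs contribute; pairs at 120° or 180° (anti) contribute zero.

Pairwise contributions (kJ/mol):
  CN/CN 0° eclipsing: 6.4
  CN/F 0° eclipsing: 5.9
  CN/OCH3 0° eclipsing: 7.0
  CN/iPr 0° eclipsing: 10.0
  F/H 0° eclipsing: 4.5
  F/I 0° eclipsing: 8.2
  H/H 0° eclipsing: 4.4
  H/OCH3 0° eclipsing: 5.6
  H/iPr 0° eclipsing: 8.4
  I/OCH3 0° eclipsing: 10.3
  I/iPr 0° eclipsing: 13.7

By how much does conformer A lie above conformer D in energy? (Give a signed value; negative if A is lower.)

+1.6 kJ/mol

A (eclipsed): I(0°)/iPr(0°) eclipsed 13.7; CN(120°)/F(120°) eclipsed 5.9; H(240°)/OCH3(240°) eclipsed 5.6 → 25.2 kJ/mol.
D (eclipsed): I(0°)/F(0°) eclipsed 8.2; CN(120°)/OCH3(120°) eclipsed 7.0; H(240°)/iPr(240°) eclipsed 8.4 → 23.6 kJ/mol.
E(A) − E(D) = 25.2 − 23.6 = +1.6 kJ/mol.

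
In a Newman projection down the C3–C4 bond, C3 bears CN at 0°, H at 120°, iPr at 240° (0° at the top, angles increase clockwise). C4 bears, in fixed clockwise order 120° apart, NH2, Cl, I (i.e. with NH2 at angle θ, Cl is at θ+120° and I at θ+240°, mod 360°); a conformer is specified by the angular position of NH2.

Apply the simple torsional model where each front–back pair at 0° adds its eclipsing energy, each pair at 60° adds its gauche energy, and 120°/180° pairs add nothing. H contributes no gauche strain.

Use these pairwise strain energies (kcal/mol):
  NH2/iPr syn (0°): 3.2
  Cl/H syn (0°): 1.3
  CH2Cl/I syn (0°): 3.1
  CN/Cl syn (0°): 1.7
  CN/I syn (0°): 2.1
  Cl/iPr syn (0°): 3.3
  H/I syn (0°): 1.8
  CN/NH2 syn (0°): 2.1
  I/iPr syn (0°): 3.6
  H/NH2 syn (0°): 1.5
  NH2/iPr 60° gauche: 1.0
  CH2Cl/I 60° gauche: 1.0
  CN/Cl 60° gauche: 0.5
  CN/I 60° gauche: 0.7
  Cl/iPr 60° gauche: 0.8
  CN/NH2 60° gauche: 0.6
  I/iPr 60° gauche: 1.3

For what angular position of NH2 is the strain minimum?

180°

NH2 at 0° (eclipsed): CN(0°)/NH2(0°) eclipsed 2.1; H(120°)/Cl(120°) eclipsed 1.3; iPr(240°)/I(240°) eclipsed 3.6 → 7.0 kcal/mol.
NH2 at 60° (staggered): CN(0°)/NH2(60°) gauche 0.6; CN(0°)/I(300°) gauche 0.7; iPr(240°)/Cl(180°) gauche 0.8; iPr(240°)/I(300°) gauche 1.3 → 3.4 kcal/mol.
NH2 at 120° (eclipsed): CN(0°)/I(0°) eclipsed 2.1; H(120°)/NH2(120°) eclipsed 1.5; iPr(240°)/Cl(240°) eclipsed 3.3 → 6.9 kcal/mol.
NH2 at 180° (staggered): CN(0°)/Cl(300°) gauche 0.5; CN(0°)/I(60°) gauche 0.7; iPr(240°)/NH2(180°) gauche 1.0; iPr(240°)/Cl(300°) gauche 0.8 → 3.0 kcal/mol.
NH2 at 240° (eclipsed): CN(0°)/Cl(0°) eclipsed 1.7; H(120°)/I(120°) eclipsed 1.8; iPr(240°)/NH2(240°) eclipsed 3.2 → 6.7 kcal/mol.
NH2 at 300° (staggered): CN(0°)/NH2(300°) gauche 0.6; CN(0°)/Cl(60°) gauche 0.5; iPr(240°)/NH2(300°) gauche 1.0; iPr(240°)/I(180°) gauche 1.3 → 3.4 kcal/mol.
The minimum (3.0 kcal/mol) occurs with NH2 at 180°.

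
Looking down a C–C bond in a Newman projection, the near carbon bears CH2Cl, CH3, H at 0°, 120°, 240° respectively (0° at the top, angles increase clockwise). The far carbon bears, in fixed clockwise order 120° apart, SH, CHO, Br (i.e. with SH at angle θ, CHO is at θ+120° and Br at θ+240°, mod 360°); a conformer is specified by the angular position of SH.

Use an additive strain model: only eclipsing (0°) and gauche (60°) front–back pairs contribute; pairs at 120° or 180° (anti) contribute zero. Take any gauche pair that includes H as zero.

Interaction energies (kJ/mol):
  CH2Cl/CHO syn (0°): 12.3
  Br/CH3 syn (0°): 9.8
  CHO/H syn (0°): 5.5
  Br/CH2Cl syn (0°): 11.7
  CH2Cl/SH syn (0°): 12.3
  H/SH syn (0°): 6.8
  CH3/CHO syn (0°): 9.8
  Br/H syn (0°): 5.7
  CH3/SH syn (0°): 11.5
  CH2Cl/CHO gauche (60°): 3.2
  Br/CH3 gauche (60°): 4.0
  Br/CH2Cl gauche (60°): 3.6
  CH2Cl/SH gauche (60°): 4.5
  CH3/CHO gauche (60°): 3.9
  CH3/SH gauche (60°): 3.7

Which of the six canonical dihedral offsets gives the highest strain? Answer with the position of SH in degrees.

SH at 0° (eclipsed): CH2Cl–SH eclipsed, CH3–CHO eclipsed, H–Br eclipsed; 12.3 + 9.8 + 5.7 = 27.8 kJ/mol.
SH at 60° (staggered): CH2Cl–SH gauche, CH2Cl–Br gauche, CH3–SH gauche, CH3–CHO gauche; 4.5 + 3.6 + 3.7 + 3.9 = 15.7 kJ/mol.
SH at 120° (eclipsed): CH2Cl–Br eclipsed, CH3–SH eclipsed, H–CHO eclipsed; 11.7 + 11.5 + 5.5 = 28.7 kJ/mol.
SH at 180° (staggered): CH2Cl–CHO gauche, CH2Cl–Br gauche, CH3–SH gauche, CH3–Br gauche; 3.2 + 3.6 + 3.7 + 4.0 = 14.5 kJ/mol.
SH at 240° (eclipsed): CH2Cl–CHO eclipsed, CH3–Br eclipsed, H–SH eclipsed; 12.3 + 9.8 + 6.8 = 28.9 kJ/mol.
SH at 300° (staggered): CH2Cl–SH gauche, CH2Cl–CHO gauche, CH3–CHO gauche, CH3–Br gauche; 4.5 + 3.2 + 3.9 + 4.0 = 15.6 kJ/mol.
The maximum (28.9 kJ/mol) occurs with SH at 240°.

240°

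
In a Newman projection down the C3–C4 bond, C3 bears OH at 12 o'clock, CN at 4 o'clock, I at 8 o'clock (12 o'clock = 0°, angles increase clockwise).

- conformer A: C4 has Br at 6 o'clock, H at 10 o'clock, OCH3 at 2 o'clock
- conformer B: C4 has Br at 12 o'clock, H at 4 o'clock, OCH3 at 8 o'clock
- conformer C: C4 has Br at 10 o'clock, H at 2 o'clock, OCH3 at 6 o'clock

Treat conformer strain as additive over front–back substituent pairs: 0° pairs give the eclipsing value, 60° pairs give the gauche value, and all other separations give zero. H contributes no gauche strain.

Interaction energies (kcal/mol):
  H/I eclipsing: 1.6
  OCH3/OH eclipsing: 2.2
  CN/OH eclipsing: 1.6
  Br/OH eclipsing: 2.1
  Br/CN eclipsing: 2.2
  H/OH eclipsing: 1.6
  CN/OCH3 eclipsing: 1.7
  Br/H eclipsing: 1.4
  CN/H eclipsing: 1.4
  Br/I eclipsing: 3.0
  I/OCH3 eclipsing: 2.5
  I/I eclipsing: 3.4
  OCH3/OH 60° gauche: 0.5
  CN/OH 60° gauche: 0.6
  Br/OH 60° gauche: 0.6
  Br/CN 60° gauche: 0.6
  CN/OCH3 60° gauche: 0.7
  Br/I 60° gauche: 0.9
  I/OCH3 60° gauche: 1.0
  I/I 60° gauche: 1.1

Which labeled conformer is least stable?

B

A (staggered): OH(0°)/OCH3(60°) gauche 0.5; CN(120°)/Br(180°) gauche 0.6; CN(120°)/OCH3(60°) gauche 0.7; I(240°)/Br(180°) gauche 0.9 → 2.7 kcal/mol.
B (eclipsed): OH(0°)/Br(0°) eclipsed 2.1; CN(120°)/H(120°) eclipsed 1.4; I(240°)/OCH3(240°) eclipsed 2.5 → 6.0 kcal/mol.
C (staggered): OH(0°)/Br(300°) gauche 0.6; CN(120°)/OCH3(180°) gauche 0.7; I(240°)/Br(300°) gauche 0.9; I(240°)/OCH3(180°) gauche 1.0 → 3.2 kcal/mol.
B has the highest total (6.0 kcal/mol).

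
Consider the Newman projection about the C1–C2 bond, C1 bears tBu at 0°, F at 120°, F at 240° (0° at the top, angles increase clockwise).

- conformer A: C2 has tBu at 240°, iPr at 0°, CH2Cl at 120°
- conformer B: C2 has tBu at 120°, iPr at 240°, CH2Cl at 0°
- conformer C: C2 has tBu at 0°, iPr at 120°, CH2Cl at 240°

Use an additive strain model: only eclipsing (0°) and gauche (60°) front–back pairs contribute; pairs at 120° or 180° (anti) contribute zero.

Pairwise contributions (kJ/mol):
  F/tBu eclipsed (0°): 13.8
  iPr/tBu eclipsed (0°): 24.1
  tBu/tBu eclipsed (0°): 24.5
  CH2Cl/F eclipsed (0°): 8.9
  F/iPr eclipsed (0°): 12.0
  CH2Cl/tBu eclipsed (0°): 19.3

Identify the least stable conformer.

A

A (eclipsed): tBu–iPr eclipsed, F–CH2Cl eclipsed, F–tBu eclipsed; 24.1 + 8.9 + 13.8 = 46.8 kJ/mol.
B (eclipsed): tBu–CH2Cl eclipsed, F–tBu eclipsed, F–iPr eclipsed; 19.3 + 13.8 + 12.0 = 45.1 kJ/mol.
C (eclipsed): tBu–tBu eclipsed, F–iPr eclipsed, F–CH2Cl eclipsed; 24.5 + 12.0 + 8.9 = 45.4 kJ/mol.
A has the highest total (46.8 kJ/mol).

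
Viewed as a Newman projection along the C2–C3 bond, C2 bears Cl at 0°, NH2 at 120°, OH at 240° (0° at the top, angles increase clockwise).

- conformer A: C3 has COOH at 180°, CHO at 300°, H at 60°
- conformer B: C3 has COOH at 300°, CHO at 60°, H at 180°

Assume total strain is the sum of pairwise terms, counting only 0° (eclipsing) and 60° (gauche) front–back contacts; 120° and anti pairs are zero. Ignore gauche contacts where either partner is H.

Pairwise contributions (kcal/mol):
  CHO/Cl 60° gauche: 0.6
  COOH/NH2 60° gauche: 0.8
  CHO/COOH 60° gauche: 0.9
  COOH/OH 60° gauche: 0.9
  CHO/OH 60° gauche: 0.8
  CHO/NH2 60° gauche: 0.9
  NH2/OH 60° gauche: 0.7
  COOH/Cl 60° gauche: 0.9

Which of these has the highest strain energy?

A (staggered): Cl(0°)/CHO(300°) gauche 0.6; NH2(120°)/COOH(180°) gauche 0.8; OH(240°)/COOH(180°) gauche 0.9; OH(240°)/CHO(300°) gauche 0.8 → 3.1 kcal/mol.
B (staggered): Cl(0°)/COOH(300°) gauche 0.9; Cl(0°)/CHO(60°) gauche 0.6; NH2(120°)/CHO(60°) gauche 0.9; OH(240°)/COOH(300°) gauche 0.9 → 3.3 kcal/mol.
B has the highest total (3.3 kcal/mol).

B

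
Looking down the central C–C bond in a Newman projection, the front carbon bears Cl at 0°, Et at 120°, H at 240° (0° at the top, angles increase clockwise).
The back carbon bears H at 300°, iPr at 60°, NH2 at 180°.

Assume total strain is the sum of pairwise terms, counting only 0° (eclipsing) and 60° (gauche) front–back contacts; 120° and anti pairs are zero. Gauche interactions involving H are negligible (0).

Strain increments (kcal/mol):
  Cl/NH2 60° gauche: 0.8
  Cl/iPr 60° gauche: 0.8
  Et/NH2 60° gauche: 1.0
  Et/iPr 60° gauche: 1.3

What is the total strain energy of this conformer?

This conformer (staggered): Cl(0°)/iPr(60°) gauche 0.8; Et(120°)/iPr(60°) gauche 1.3; Et(120°)/NH2(180°) gauche 1.0 → 3.1 kcal/mol.

3.1 kcal/mol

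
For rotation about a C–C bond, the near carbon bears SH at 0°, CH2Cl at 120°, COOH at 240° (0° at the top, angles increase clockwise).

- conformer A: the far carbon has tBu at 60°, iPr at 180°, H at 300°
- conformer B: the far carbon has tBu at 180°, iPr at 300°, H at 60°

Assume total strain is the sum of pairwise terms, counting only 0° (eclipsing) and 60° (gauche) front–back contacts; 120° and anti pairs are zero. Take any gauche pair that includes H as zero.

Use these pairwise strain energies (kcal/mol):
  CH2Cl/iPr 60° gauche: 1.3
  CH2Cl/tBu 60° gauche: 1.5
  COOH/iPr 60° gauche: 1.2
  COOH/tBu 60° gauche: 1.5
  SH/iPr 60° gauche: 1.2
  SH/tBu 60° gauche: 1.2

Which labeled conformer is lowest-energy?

A

A (staggered): SH–tBu gauche, CH2Cl–tBu gauche, CH2Cl–iPr gauche, COOH–iPr gauche; 1.2 + 1.5 + 1.3 + 1.2 = 5.2 kcal/mol.
B (staggered): SH–iPr gauche, CH2Cl–tBu gauche, COOH–tBu gauche, COOH–iPr gauche; 1.2 + 1.5 + 1.5 + 1.2 = 5.4 kcal/mol.
A has the lowest total (5.2 kcal/mol).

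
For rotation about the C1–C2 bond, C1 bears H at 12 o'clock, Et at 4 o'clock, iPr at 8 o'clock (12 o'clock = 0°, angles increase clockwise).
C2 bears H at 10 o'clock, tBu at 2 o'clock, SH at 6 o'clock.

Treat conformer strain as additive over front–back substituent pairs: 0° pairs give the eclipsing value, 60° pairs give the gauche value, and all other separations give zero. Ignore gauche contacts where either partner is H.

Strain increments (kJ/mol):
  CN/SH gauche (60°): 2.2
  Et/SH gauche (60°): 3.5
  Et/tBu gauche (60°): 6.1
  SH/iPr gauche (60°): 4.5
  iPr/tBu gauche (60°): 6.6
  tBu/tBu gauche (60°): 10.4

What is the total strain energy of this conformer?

This conformer (staggered): Et–tBu gauche, Et–SH gauche, iPr–SH gauche; 6.1 + 3.5 + 4.5 = 14.1 kJ/mol.

14.1 kJ/mol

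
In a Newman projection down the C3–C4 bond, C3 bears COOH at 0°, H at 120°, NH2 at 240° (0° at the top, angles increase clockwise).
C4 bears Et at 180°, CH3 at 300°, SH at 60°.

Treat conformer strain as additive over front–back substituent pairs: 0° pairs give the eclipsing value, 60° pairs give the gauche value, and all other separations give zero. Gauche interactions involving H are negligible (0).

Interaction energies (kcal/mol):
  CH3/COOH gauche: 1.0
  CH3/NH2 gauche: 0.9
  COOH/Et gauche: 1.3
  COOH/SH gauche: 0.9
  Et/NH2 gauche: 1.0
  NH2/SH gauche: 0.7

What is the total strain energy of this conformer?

3.8 kcal/mol

This conformer (staggered): COOH–CH3 gauche, COOH–SH gauche, NH2–Et gauche, NH2–CH3 gauche; 1.0 + 0.9 + 1.0 + 0.9 = 3.8 kcal/mol.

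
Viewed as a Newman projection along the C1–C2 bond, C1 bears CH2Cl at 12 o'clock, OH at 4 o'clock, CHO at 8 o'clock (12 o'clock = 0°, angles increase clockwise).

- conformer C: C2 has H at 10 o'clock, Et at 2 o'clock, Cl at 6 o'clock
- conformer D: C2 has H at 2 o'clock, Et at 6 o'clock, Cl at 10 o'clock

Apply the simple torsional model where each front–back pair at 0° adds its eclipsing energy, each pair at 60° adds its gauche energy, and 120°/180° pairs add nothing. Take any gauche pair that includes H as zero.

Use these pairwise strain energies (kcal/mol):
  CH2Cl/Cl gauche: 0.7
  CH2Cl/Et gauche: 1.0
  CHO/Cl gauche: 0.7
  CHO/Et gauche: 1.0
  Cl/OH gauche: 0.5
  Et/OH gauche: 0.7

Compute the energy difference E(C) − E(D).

C (staggered): CH2Cl(0°)/Et(60°) gauche 1.0; OH(120°)/Et(60°) gauche 0.7; OH(120°)/Cl(180°) gauche 0.5; CHO(240°)/Cl(180°) gauche 0.7 → 2.9 kcal/mol.
D (staggered): CH2Cl(0°)/Cl(300°) gauche 0.7; OH(120°)/Et(180°) gauche 0.7; CHO(240°)/Et(180°) gauche 1.0; CHO(240°)/Cl(300°) gauche 0.7 → 3.1 kcal/mol.
E(C) − E(D) = 2.9 − 3.1 = -0.2 kcal/mol.

-0.2 kcal/mol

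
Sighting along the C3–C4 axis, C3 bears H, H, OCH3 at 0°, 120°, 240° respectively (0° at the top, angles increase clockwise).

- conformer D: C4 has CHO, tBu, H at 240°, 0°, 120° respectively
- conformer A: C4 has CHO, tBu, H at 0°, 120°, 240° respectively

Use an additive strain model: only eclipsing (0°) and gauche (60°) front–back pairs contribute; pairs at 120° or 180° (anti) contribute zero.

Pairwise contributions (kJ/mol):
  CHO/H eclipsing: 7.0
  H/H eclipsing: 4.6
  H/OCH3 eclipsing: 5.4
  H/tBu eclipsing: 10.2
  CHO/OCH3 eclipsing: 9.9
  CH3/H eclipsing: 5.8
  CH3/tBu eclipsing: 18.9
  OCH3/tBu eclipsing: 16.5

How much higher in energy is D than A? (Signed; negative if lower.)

D (eclipsed): H–tBu eclipsed, H–H eclipsed, OCH3–CHO eclipsed; 10.2 + 4.6 + 9.9 = 24.7 kJ/mol.
A (eclipsed): H–CHO eclipsed, H–tBu eclipsed, OCH3–H eclipsed; 7.0 + 10.2 + 5.4 = 22.6 kJ/mol.
E(D) − E(A) = 24.7 − 22.6 = +2.1 kJ/mol.

+2.1 kJ/mol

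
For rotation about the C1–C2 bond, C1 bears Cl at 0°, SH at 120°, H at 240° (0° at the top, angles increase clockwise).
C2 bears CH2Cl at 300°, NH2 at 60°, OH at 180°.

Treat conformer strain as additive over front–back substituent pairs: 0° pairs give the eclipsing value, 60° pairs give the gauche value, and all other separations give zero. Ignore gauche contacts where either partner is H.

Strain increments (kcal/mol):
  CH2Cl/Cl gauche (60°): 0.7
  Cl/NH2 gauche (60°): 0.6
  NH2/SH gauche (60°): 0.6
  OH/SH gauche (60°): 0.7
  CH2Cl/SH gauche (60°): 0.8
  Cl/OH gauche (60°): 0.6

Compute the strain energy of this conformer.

2.6 kcal/mol

This conformer is staggered. Cl at 0° is gauche with CH2Cl at 300° (0.7); Cl at 0° is gauche with NH2 at 60° (0.6); SH at 120° is gauche with NH2 at 60° (0.6); SH at 120° is gauche with OH at 180° (0.7). Total 2.6 kcal/mol.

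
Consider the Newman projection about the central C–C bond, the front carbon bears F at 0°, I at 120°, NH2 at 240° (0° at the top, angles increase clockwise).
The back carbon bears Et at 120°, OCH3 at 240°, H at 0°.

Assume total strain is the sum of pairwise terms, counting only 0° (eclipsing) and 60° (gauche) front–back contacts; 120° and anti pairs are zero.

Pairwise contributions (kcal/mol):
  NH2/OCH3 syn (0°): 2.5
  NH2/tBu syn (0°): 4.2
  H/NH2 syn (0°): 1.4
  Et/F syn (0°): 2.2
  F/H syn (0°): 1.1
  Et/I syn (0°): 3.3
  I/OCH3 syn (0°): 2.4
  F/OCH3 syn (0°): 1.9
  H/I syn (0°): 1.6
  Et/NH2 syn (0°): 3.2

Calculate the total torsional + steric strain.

6.9 kcal/mol

This conformer (eclipsed): F(0°)/H(0°) eclipsed 1.1; I(120°)/Et(120°) eclipsed 3.3; NH2(240°)/OCH3(240°) eclipsed 2.5 → 6.9 kcal/mol.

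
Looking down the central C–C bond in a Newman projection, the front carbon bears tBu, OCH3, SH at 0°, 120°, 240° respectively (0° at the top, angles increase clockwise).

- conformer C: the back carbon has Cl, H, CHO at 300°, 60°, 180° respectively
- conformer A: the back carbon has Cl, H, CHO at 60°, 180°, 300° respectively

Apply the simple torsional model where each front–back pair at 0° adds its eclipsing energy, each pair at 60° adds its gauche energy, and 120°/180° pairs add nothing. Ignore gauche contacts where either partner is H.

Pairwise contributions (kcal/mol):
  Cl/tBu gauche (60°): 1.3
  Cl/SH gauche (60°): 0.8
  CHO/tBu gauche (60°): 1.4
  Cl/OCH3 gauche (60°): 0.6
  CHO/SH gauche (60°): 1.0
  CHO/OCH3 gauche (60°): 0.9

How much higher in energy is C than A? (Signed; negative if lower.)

C is staggered. tBu at 0° is gauche with Cl at 300° (1.3); OCH3 at 120° is gauche with CHO at 180° (0.9); SH at 240° is gauche with Cl at 300° (0.8); SH at 240° is gauche with CHO at 180° (1.0). Total 4.0 kcal/mol.
A is staggered. tBu at 0° is gauche with Cl at 60° (1.3); tBu at 0° is gauche with CHO at 300° (1.4); OCH3 at 120° is gauche with Cl at 60° (0.6); SH at 240° is gauche with CHO at 300° (1.0). Total 4.3 kcal/mol.
E(C) − E(A) = 4.0 − 4.3 = -0.3 kcal/mol.

-0.3 kcal/mol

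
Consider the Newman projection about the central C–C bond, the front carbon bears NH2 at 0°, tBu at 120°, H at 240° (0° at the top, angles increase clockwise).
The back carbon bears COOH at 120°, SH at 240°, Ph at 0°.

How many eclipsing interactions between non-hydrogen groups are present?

Non-H eclipsing pairs: NH2(0°)/Ph(0°); tBu(120°)/COOH(120°) — 2 interactions.

2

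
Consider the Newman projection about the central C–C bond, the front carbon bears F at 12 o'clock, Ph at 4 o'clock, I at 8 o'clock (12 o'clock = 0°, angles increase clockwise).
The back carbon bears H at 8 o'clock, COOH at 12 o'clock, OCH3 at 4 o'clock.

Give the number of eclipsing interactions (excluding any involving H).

2

Non-H eclipsing pairs: F(0°)/COOH(0°); Ph(120°)/OCH3(120°) — 2 interactions.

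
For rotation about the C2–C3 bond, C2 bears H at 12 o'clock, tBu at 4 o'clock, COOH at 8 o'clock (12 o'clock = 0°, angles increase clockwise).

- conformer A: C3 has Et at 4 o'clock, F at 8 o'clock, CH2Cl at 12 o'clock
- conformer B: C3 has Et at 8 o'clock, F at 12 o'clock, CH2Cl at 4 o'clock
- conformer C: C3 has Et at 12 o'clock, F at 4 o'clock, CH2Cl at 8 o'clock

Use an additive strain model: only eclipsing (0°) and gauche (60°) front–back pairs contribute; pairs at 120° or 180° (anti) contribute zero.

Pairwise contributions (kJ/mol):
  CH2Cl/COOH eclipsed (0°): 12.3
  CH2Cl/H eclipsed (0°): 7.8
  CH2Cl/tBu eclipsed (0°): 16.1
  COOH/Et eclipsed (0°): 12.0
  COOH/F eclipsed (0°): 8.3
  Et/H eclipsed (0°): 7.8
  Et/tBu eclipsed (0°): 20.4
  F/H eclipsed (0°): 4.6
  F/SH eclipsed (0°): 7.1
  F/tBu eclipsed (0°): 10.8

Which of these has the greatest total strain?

A (eclipsed): H(0°)/CH2Cl(0°) eclipsed 7.8; tBu(120°)/Et(120°) eclipsed 20.4; COOH(240°)/F(240°) eclipsed 8.3 → 36.5 kJ/mol.
B (eclipsed): H(0°)/F(0°) eclipsed 4.6; tBu(120°)/CH2Cl(120°) eclipsed 16.1; COOH(240°)/Et(240°) eclipsed 12.0 → 32.7 kJ/mol.
C (eclipsed): H(0°)/Et(0°) eclipsed 7.8; tBu(120°)/F(120°) eclipsed 10.8; COOH(240°)/CH2Cl(240°) eclipsed 12.3 → 30.9 kJ/mol.
A has the highest total (36.5 kJ/mol).

A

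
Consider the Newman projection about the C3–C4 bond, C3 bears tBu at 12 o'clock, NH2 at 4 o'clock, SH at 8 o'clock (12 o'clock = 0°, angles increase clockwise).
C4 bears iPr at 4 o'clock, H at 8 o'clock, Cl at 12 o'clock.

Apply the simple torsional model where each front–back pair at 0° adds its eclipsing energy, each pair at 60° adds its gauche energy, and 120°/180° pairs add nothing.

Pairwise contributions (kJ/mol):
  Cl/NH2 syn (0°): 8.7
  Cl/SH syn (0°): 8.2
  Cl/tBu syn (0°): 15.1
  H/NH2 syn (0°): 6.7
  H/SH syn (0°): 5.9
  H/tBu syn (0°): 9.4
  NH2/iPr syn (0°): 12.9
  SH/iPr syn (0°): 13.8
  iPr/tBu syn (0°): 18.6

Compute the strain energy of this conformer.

33.9 kJ/mol

This conformer is eclipsed. tBu at 0° is eclipsed with Cl at 0° (15.1); NH2 at 120° is eclipsed with iPr at 120° (12.9); SH at 240° is eclipsed with H at 240° (5.9). Total 33.9 kJ/mol.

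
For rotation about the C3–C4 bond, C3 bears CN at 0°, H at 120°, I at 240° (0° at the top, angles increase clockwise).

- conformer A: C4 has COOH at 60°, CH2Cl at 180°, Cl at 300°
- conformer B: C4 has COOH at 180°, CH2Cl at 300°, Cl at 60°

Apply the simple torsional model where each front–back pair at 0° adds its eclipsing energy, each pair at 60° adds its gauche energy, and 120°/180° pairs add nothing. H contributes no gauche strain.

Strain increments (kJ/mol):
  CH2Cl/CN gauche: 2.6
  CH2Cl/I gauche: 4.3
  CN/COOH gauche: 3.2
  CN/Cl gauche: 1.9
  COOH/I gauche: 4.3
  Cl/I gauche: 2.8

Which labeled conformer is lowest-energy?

A

A (staggered): CN–COOH gauche, CN–Cl gauche, I–CH2Cl gauche, I–Cl gauche; 3.2 + 1.9 + 4.3 + 2.8 = 12.2 kJ/mol.
B (staggered): CN–CH2Cl gauche, CN–Cl gauche, I–COOH gauche, I–CH2Cl gauche; 2.6 + 1.9 + 4.3 + 4.3 = 13.1 kJ/mol.
A has the lowest total (12.2 kJ/mol).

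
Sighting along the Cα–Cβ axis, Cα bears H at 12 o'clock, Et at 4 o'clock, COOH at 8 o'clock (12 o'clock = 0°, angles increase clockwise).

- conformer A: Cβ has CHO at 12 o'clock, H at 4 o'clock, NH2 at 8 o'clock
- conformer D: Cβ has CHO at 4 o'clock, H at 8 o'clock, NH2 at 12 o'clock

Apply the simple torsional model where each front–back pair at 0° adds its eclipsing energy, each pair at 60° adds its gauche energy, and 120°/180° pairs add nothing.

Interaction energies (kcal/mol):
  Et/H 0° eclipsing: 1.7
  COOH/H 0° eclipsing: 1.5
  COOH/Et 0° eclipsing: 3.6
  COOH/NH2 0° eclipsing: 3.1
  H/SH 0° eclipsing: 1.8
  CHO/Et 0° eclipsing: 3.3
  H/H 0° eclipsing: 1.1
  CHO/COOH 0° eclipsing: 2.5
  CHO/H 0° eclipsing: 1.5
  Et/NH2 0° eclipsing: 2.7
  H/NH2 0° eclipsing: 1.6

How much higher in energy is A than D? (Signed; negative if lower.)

A (eclipsed): H(0°)/CHO(0°) eclipsed 1.5; Et(120°)/H(120°) eclipsed 1.7; COOH(240°)/NH2(240°) eclipsed 3.1 → 6.3 kcal/mol.
D (eclipsed): H(0°)/NH2(0°) eclipsed 1.6; Et(120°)/CHO(120°) eclipsed 3.3; COOH(240°)/H(240°) eclipsed 1.5 → 6.4 kcal/mol.
E(A) − E(D) = 6.3 − 6.4 = -0.1 kcal/mol.

-0.1 kcal/mol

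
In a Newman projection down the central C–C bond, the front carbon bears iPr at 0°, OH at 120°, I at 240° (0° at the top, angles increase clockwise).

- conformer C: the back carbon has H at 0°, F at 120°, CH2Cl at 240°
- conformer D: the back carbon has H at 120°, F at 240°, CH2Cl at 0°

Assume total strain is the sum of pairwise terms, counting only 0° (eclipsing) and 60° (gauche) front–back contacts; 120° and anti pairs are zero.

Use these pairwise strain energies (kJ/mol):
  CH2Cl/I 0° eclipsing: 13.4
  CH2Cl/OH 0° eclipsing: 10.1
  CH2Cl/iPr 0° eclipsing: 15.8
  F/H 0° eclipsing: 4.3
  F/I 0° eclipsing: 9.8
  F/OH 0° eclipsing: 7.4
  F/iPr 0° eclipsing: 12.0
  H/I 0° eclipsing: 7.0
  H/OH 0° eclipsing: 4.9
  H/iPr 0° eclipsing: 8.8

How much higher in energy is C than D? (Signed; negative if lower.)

C (eclipsed): iPr(0°)/H(0°) eclipsed 8.8; OH(120°)/F(120°) eclipsed 7.4; I(240°)/CH2Cl(240°) eclipsed 13.4 → 29.6 kJ/mol.
D (eclipsed): iPr(0°)/CH2Cl(0°) eclipsed 15.8; OH(120°)/H(120°) eclipsed 4.9; I(240°)/F(240°) eclipsed 9.8 → 30.5 kJ/mol.
E(C) − E(D) = 29.6 − 30.5 = -0.9 kJ/mol.

-0.9 kJ/mol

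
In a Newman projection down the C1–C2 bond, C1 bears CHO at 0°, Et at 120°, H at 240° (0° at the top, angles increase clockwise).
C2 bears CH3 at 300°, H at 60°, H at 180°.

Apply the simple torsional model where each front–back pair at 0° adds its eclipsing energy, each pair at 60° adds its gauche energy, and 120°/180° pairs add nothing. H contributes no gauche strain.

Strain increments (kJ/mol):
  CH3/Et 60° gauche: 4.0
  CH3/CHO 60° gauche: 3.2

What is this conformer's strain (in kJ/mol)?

3.2 kJ/mol

This conformer (staggered): CHO(0°)/CH3(300°) gauche 3.2 → 3.2 kJ/mol.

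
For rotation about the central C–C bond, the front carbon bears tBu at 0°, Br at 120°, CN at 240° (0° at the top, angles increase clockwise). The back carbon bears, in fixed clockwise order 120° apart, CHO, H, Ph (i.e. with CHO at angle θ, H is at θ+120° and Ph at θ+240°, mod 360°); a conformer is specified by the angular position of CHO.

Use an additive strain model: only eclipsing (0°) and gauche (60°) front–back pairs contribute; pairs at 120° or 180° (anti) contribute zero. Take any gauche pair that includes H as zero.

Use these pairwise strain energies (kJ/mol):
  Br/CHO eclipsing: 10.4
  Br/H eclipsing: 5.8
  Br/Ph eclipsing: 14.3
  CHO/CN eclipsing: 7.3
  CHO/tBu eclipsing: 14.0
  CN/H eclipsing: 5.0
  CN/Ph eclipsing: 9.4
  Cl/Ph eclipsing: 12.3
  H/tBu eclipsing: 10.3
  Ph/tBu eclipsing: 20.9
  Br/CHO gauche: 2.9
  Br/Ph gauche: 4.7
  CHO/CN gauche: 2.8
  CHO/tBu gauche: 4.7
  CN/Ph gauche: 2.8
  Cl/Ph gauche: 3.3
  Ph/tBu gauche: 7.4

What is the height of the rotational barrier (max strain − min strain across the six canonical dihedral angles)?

21.3 kJ/mol

CHO at 0° (eclipsed): tBu(0°)/CHO(0°) eclipsed 14.0; Br(120°)/H(120°) eclipsed 5.8; CN(240°)/Ph(240°) eclipsed 9.4 → 29.2 kJ/mol.
CHO at 60° (staggered): tBu(0°)/CHO(60°) gauche 4.7; tBu(0°)/Ph(300°) gauche 7.4; Br(120°)/CHO(60°) gauche 2.9; CN(240°)/Ph(300°) gauche 2.8 → 17.8 kJ/mol.
CHO at 120° (eclipsed): tBu(0°)/Ph(0°) eclipsed 20.9; Br(120°)/CHO(120°) eclipsed 10.4; CN(240°)/H(240°) eclipsed 5.0 → 36.3 kJ/mol.
CHO at 180° (staggered): tBu(0°)/Ph(60°) gauche 7.4; Br(120°)/CHO(180°) gauche 2.9; Br(120°)/Ph(60°) gauche 4.7; CN(240°)/CHO(180°) gauche 2.8 → 17.8 kJ/mol.
CHO at 240° (eclipsed): tBu(0°)/H(0°) eclipsed 10.3; Br(120°)/Ph(120°) eclipsed 14.3; CN(240°)/CHO(240°) eclipsed 7.3 → 31.9 kJ/mol.
CHO at 300° (staggered): tBu(0°)/CHO(300°) gauche 4.7; Br(120°)/Ph(180°) gauche 4.7; CN(240°)/CHO(300°) gauche 2.8; CN(240°)/Ph(180°) gauche 2.8 → 15.0 kJ/mol.
Max at 120° (36.3 kJ/mol), min at 300° (15.0 kJ/mol); barrier = 21.3 kJ/mol.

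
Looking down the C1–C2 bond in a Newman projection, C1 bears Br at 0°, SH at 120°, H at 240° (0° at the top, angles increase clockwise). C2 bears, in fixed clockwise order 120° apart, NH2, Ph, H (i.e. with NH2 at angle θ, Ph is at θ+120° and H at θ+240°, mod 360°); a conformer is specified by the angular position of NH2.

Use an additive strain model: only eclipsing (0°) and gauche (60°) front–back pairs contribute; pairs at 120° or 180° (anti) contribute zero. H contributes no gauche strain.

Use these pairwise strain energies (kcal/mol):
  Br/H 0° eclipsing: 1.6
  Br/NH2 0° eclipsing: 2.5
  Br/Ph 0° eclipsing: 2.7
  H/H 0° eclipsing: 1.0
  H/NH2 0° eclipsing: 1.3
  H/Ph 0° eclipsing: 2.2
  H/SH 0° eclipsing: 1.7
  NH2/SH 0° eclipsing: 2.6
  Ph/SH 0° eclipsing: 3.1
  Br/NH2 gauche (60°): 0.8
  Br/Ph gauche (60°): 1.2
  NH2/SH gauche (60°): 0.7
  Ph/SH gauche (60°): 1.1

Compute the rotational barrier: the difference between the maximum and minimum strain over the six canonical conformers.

NH2 at 0° (eclipsed): Br–NH2 eclipsed, SH–Ph eclipsed, H–H eclipsed; 2.5 + 3.1 + 1.0 = 6.6 kcal/mol.
NH2 at 60° (staggered): Br–NH2 gauche, SH–NH2 gauche, SH–Ph gauche; 0.8 + 0.7 + 1.1 = 2.6 kcal/mol.
NH2 at 120° (eclipsed): Br–H eclipsed, SH–NH2 eclipsed, H–Ph eclipsed; 1.6 + 2.6 + 2.2 = 6.4 kcal/mol.
NH2 at 180° (staggered): Br–Ph gauche, SH–NH2 gauche; 1.2 + 0.7 = 1.9 kcal/mol.
NH2 at 240° (eclipsed): Br–Ph eclipsed, SH–H eclipsed, H–NH2 eclipsed; 2.7 + 1.7 + 1.3 = 5.7 kcal/mol.
NH2 at 300° (staggered): Br–NH2 gauche, Br–Ph gauche, SH–Ph gauche; 0.8 + 1.2 + 1.1 = 3.1 kcal/mol.
Max at 0° (6.6 kcal/mol), min at 180° (1.9 kcal/mol); barrier = 4.7 kcal/mol.

4.7 kcal/mol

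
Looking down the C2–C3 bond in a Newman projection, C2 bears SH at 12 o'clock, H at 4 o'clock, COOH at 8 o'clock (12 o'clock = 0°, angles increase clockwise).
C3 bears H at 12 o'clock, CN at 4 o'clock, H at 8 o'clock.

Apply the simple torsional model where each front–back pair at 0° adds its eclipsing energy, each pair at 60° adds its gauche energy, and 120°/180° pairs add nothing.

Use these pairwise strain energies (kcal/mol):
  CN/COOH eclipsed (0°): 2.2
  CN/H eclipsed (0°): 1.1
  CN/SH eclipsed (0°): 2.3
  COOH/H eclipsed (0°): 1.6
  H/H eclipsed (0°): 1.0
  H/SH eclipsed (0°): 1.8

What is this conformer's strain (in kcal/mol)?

4.5 kcal/mol

This conformer (eclipsed): SH(0°)/H(0°) eclipsed 1.8; H(120°)/CN(120°) eclipsed 1.1; COOH(240°)/H(240°) eclipsed 1.6 → 4.5 kcal/mol.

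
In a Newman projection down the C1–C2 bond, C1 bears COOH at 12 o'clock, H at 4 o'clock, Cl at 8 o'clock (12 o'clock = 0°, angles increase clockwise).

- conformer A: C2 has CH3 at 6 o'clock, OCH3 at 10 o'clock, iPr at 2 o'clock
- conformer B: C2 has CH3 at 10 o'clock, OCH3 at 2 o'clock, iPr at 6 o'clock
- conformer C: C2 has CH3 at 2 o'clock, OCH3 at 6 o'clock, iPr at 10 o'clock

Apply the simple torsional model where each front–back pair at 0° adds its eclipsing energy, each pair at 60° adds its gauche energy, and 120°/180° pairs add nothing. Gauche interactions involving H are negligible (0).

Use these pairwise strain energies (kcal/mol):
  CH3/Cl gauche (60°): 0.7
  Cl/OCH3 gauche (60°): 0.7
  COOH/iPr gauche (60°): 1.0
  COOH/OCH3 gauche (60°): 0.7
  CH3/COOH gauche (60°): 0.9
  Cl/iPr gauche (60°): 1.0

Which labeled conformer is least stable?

C

A (staggered): COOH(0°)/OCH3(300°) gauche 0.7; COOH(0°)/iPr(60°) gauche 1.0; Cl(240°)/CH3(180°) gauche 0.7; Cl(240°)/OCH3(300°) gauche 0.7 → 3.1 kcal/mol.
B (staggered): COOH(0°)/CH3(300°) gauche 0.9; COOH(0°)/OCH3(60°) gauche 0.7; Cl(240°)/CH3(300°) gauche 0.7; Cl(240°)/iPr(180°) gauche 1.0 → 3.3 kcal/mol.
C (staggered): COOH(0°)/CH3(60°) gauche 0.9; COOH(0°)/iPr(300°) gauche 1.0; Cl(240°)/OCH3(180°) gauche 0.7; Cl(240°)/iPr(300°) gauche 1.0 → 3.6 kcal/mol.
C has the highest total (3.6 kcal/mol).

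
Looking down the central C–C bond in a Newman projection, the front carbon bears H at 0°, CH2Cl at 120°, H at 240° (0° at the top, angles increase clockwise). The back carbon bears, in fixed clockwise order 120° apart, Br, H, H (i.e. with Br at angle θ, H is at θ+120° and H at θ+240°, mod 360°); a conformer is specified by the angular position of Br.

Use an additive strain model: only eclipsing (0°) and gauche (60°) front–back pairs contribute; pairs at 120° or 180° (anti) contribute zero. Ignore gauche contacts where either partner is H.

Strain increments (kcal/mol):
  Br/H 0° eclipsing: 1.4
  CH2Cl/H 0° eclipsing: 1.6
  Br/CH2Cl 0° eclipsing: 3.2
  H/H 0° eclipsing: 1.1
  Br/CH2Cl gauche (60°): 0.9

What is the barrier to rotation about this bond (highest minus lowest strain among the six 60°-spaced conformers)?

5.4 kcal/mol

Br at 0° (eclipsed): H–Br eclipsed, CH2Cl–H eclipsed, H–H eclipsed; 1.4 + 1.6 + 1.1 = 4.1 kcal/mol.
Br at 60° (staggered): CH2Cl–Br gauche; 0.9 = 0.9 kcal/mol.
Br at 120° (eclipsed): H–H eclipsed, CH2Cl–Br eclipsed, H–H eclipsed; 1.1 + 3.2 + 1.1 = 5.4 kcal/mol.
Br at 180° (staggered): CH2Cl–Br gauche; 0.9 = 0.9 kcal/mol.
Br at 240° (eclipsed): H–H eclipsed, CH2Cl–H eclipsed, H–Br eclipsed; 1.1 + 1.6 + 1.4 = 4.1 kcal/mol.
Br at 300° (staggered): no non-H gauche contacts → 0.0 kcal/mol.
Max at 120° (5.4 kcal/mol), min at 300° (0.0 kcal/mol); barrier = 5.4 kcal/mol.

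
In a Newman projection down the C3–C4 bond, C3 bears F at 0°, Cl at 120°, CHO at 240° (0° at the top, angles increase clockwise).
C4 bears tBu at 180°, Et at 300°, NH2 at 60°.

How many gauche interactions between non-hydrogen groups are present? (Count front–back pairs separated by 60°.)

6

Non-H gauche pairs: F(0°)/Et(300°); F(0°)/NH2(60°); Cl(120°)/tBu(180°); Cl(120°)/NH2(60°); CHO(240°)/tBu(180°); CHO(240°)/Et(300°) — 6 interactions.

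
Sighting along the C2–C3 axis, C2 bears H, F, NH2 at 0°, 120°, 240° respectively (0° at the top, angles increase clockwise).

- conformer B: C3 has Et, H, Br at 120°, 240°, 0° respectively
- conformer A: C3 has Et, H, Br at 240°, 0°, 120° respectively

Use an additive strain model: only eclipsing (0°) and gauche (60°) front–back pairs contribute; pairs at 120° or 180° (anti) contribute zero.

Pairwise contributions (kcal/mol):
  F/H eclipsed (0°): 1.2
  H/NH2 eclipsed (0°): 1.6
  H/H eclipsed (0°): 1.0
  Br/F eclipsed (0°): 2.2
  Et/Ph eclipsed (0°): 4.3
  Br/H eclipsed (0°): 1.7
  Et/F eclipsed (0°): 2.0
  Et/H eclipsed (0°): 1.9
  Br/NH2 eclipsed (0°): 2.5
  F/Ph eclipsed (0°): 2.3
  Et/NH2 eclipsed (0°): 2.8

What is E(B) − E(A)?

-0.7 kcal/mol

B (eclipsed): H(0°)/Br(0°) eclipsed 1.7; F(120°)/Et(120°) eclipsed 2.0; NH2(240°)/H(240°) eclipsed 1.6 → 5.3 kcal/mol.
A (eclipsed): H(0°)/H(0°) eclipsed 1.0; F(120°)/Br(120°) eclipsed 2.2; NH2(240°)/Et(240°) eclipsed 2.8 → 6.0 kcal/mol.
E(B) − E(A) = 5.3 − 6.0 = -0.7 kcal/mol.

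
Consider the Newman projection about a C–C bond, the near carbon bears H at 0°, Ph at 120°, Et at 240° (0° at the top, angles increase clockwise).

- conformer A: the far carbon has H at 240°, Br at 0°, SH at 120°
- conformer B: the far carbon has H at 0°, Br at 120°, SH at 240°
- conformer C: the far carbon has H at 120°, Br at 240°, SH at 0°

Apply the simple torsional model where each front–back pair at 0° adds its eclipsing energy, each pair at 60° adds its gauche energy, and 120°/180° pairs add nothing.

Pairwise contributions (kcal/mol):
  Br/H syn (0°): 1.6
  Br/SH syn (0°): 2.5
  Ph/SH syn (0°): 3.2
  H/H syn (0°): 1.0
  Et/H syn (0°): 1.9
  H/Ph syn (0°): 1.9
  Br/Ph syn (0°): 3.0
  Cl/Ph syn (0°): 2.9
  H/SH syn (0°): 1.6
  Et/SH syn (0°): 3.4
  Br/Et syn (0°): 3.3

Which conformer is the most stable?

A (eclipsed): H(0°)/Br(0°) eclipsed 1.6; Ph(120°)/SH(120°) eclipsed 3.2; Et(240°)/H(240°) eclipsed 1.9 → 6.7 kcal/mol.
B (eclipsed): H(0°)/H(0°) eclipsed 1.0; Ph(120°)/Br(120°) eclipsed 3.0; Et(240°)/SH(240°) eclipsed 3.4 → 7.4 kcal/mol.
C (eclipsed): H(0°)/SH(0°) eclipsed 1.6; Ph(120°)/H(120°) eclipsed 1.9; Et(240°)/Br(240°) eclipsed 3.3 → 6.8 kcal/mol.
A has the lowest total (6.7 kcal/mol).

A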